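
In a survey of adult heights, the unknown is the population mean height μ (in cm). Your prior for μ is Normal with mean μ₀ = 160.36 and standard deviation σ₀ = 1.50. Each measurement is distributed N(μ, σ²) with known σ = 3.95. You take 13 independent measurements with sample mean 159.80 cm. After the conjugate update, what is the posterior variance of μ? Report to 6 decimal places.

0.782690

For Normal data with known variance σ², a Normal(μ₀, σ₀²) prior on μ is conjugate. Posterior precision = 1/σ₀² + n/σ²; posterior mean is the precision-weighted average of μ₀ and x̄.
σ₀² = 1.50² = 2.25, σ² = 3.95² = 15.6025; σ² + n·σ₀² = 15.6025 + 13·2.25 = 44.8525.
Posterior precision = 1/σ₀² + n/σ² = 1/2.25 + 13/15.6025 = (σ² + n·σ₀²)/(σ₀²σ²) = 44.8525/(2.25·15.6025); posterior variance σₙ² = σ₀²σ²/(σ² + n·σ₀²) = 2.25·15.6025/44.8525 = 0.782690.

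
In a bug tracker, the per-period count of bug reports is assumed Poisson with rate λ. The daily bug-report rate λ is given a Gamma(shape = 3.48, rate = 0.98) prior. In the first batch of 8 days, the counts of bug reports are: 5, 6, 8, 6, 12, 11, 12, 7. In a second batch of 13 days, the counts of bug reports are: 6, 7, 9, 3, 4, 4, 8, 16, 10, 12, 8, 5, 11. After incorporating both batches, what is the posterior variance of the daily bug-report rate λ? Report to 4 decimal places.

With a Gamma(shape α, rate β) prior, the Poisson likelihood is conjugate: the posterior is Gamma(α + ΣXᵢ, β + n).
Batch 1: sum of counts S = 67 over n = 8 days.
After batch 1: Gamma(α+S, β+n) = Gamma(3.48+67, 0.98+8) = Gamma(70.48, 8.98).
Batch 2: sum of counts S = 103 over n = 13 days.
After batch 2: Gamma(α+S, β+n) = Gamma(70.48+103, 8.98+13) = Gamma(173.48, 21.98).
Var = α/β² = 173.48/21.98² = 0.3591.

0.3591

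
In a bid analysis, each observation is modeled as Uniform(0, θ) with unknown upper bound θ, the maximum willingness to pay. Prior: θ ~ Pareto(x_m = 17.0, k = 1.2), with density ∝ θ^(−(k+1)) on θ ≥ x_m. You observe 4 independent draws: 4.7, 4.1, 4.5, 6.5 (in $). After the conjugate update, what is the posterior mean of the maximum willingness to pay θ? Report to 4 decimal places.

21.0476

A Pareto(scale x_m, shape k) prior on the upper bound θ of Uniform(0, θ) is conjugate: posterior is Pareto(max(x_m, max xᵢ), k + n).
Sample maximum = 6.5; prior scale x_m = 17.0 → posterior scale = max = 17.0.
Posterior shape = 1.2 + 4 = 5.2.
E[θ|data] = k·x_m/(k−1) = 5.2·17.0/4.2 = 21.0476.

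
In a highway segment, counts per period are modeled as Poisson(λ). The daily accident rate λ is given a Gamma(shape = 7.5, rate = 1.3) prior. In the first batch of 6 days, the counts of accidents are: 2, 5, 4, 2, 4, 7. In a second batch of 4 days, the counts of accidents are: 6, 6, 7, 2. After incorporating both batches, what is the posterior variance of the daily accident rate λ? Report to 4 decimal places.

0.4112

With a Gamma(shape α, rate β) prior, the Poisson likelihood is conjugate: the posterior is Gamma(α + ΣXᵢ, β + n).
Batch 1: sum of counts S = 24 over n = 6 days.
After batch 1: Gamma(α+S, β+n) = Gamma(7.5+24, 1.3+6) = Gamma(31.5, 7.3).
Batch 2: sum of counts S = 21 over n = 4 days.
After batch 2: Gamma(α+S, β+n) = Gamma(31.5+21, 7.3+4) = Gamma(52.5, 11.3).
Var = α/β² = 52.5/11.3² = 0.4112.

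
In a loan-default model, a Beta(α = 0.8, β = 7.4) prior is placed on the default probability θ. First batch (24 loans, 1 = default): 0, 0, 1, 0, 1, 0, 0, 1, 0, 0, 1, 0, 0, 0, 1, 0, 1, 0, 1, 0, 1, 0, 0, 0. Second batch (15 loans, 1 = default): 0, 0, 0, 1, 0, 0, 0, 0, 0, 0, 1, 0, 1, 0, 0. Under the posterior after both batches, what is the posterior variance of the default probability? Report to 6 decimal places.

The Beta prior is conjugate to a Binomial/Bernoulli likelihood; the update adds successes to α and failures to β.
After batch 1: Beta(0.8+8, 7.4+16) = Beta(8.8, 23.4).
After batch 2: Beta(8.8+3, 23.4+12) = Beta(11.8, 35.4).
Var = αβ/((α+β)²(α+β+1)) = 11.8·35.4/(47.2²·48.2) = 0.003890.

0.003890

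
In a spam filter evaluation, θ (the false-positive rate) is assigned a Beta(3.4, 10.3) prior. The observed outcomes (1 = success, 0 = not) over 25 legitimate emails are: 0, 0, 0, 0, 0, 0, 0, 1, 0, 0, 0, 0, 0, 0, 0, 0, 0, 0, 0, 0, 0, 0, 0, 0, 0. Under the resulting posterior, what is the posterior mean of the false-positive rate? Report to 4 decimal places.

0.1137

The Beta prior is conjugate to a Binomial/Bernoulli likelihood; the update adds successes to α and failures to β.
Posterior: Beta(α+k, β+n−k) = Beta(3.4+1, 10.3+24) = Beta(4.4, 34.3).
Posterior mean = α/(α+β) = 4.4/38.7 = 0.1137.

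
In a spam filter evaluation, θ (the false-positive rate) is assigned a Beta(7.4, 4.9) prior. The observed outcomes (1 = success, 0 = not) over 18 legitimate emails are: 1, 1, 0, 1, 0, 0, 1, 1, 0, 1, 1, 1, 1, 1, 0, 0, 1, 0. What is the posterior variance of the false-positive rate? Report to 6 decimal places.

The Beta prior is conjugate to a Binomial/Bernoulli likelihood; the update adds successes to α and failures to β.
Posterior: Beta(α+k, β+n−k) = Beta(7.4+11, 4.9+7) = Beta(18.4, 11.9).
Var = αβ/((α+β)²(α+β+1)) = 18.4·11.9/(30.3²·31.3) = 0.007620.

0.007620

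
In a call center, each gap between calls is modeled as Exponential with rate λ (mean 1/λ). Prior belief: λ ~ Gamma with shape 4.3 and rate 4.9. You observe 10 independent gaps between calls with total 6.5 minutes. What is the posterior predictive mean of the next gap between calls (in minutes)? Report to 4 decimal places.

0.8571

With a Gamma(shape α, rate β) prior on the exponential rate λ, the posterior after n observations with total T = Σxᵢ is Gamma(α+n, β+T).
Posterior: Gamma(4.3+10, 4.9+6.5) = Gamma(14.3, 11.4).
The predictive distribution for the next observation is Lomax; its mean is β/(α−1) = 11.4/13.3 = 0.8571.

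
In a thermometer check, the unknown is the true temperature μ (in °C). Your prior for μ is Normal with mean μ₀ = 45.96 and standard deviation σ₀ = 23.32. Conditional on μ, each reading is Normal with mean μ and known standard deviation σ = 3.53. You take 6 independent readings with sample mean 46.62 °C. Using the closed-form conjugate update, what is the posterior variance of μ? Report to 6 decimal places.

For Normal data with known variance σ², a Normal(μ₀, σ₀²) prior on μ is conjugate. Posterior precision = 1/σ₀² + n/σ²; posterior mean is the precision-weighted average of μ₀ and x̄.
σ₀² = 23.32² = 543.8224, σ² = 3.53² = 12.4609; σ² + n·σ₀² = 12.4609 + 6·543.8224 = 3275.3953.
Posterior precision = 1/σ₀² + n/σ² = 1/543.8224 + 6/12.4609 = (σ² + n·σ₀²)/(σ₀²σ²) = 3275.3953/(543.8224·12.4609); posterior variance σₙ² = σ₀²σ²/(σ² + n·σ₀²) = 543.8224·12.4609/3275.3953 = 2.068916.

2.068916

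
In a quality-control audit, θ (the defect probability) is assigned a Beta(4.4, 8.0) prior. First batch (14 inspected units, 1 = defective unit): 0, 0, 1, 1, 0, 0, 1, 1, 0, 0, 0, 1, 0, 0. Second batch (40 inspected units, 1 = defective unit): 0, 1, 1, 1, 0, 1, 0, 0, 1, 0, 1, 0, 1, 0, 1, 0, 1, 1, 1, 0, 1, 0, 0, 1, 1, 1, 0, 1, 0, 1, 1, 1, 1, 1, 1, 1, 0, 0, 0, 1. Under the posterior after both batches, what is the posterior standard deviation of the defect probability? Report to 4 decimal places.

0.0609

The Beta prior is conjugate to a Binomial/Bernoulli likelihood; the update adds successes to α and failures to β.
After batch 1: Beta(4.4+5, 8.0+9) = Beta(9.4, 17.0).
After batch 2: Beta(9.4+24, 17.0+16) = Beta(33.4, 33.0).
Var = αβ/((α+β)²(α+β+1)) = 33.4·33.0/(66.4²·67.4) = 0.00370906; SD = √0.00370906 = 0.0609.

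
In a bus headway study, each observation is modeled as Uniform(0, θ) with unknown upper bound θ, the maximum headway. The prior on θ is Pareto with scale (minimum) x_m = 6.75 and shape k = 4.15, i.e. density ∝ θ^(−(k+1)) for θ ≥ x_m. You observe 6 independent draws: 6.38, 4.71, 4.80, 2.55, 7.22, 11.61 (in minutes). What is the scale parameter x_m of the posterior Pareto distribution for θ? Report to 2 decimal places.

A Pareto(scale x_m, shape k) prior on the upper bound θ of Uniform(0, θ) is conjugate: posterior is Pareto(max(x_m, max xᵢ), k + n).
Sample maximum = 11.61; prior scale x_m = 6.75 → posterior scale = max = 11.61.
Posterior shape = 4.15 + 6 = 10.15.
Posterior scale x_m = 11.61.

11.61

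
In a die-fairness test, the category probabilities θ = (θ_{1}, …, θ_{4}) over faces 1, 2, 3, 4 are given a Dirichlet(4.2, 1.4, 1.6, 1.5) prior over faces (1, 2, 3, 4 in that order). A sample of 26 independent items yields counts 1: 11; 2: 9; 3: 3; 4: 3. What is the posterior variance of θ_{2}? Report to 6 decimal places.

The Dirichlet prior is conjugate to the Multinomial likelihood: each posterior αⱼ = prior αⱼ + observed count nⱼ.
Posterior concentration: (15.2, 10.4, 4.6, 4.5), total = 34.7.
Var[θ_j] = α_j(Σα−α_j)/((Σα)²(Σα+1)) = 10.4·24.3/(34.7²·35.7) = 0.005879.

0.005879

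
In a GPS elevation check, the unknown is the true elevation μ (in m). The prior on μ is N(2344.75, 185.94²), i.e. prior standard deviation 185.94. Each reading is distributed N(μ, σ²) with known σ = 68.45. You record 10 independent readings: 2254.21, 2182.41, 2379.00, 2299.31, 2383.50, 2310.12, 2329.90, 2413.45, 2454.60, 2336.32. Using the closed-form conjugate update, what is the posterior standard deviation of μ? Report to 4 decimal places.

For Normal data with known variance σ², a Normal(μ₀, σ₀²) prior on μ is conjugate. Posterior precision = 1/σ₀² + n/σ²; posterior mean is the precision-weighted average of μ₀ and x̄.
σ₀² = 185.94² = 34573.6836, σ² = 68.45² = 4685.4025; σ² + n·σ₀² = 4685.4025 + 10·34573.6836 = 350422.2385.
Posterior precision = 1/σ₀² + n/σ² = 1/34573.6836 + 10/4685.4025 = (σ² + n·σ₀²)/(σ₀²σ²) = 350422.2385/(34573.6836·4685.4025); posterior variance σₙ² = σ₀²σ²/(σ² + n·σ₀²) = 34573.6836·4685.4025/350422.2385 = 462.275523.
Posterior SD = √σₙ² = √(34573.6836·4685.4025/350422.2385) = 21.5006.

21.5006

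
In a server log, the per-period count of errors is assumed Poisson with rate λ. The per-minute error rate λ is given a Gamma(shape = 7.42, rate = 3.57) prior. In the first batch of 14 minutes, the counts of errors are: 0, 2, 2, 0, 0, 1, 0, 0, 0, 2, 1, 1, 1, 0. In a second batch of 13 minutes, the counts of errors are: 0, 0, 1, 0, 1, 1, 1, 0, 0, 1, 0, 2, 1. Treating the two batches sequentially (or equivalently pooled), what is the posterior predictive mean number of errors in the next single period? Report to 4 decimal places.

0.8315

With a Gamma(shape α, rate β) prior, the Poisson likelihood is conjugate: the posterior is Gamma(α + ΣXᵢ, β + n).
Batch 1: sum of counts S = 10 over n = 14 minutes.
After batch 1: Gamma(α+S, β+n) = Gamma(7.42+10, 3.57+14) = Gamma(17.42, 17.57).
Batch 2: sum of counts S = 8 over n = 13 minutes.
After batch 2: Gamma(α+S, β+n) = Gamma(17.42+8, 17.57+13) = Gamma(25.42, 30.57).
The predictive distribution for one future period is NegBinom with mean α/β = 0.8315.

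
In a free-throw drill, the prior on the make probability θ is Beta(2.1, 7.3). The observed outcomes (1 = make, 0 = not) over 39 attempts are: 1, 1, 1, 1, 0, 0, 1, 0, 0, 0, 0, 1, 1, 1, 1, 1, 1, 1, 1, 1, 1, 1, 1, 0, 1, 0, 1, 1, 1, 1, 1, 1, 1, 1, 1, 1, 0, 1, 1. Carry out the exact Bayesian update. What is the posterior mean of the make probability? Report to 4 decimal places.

The Beta prior is conjugate to a Binomial/Bernoulli likelihood; the update adds successes to α and failures to β.
Posterior: Beta(α+k, β+n−k) = Beta(2.1+30, 7.3+9) = Beta(32.1, 16.3).
Posterior mean = α/(α+β) = 32.1/48.4 = 0.6632.

0.6632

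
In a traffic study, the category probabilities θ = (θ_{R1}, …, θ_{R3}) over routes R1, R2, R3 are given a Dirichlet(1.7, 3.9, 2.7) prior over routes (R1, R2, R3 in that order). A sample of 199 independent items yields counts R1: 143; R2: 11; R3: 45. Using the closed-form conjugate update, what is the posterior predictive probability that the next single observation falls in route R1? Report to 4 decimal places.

The Dirichlet prior is conjugate to the Multinomial likelihood: each posterior αⱼ = prior αⱼ + observed count nⱼ.
Posterior concentration: (144.7, 14.9, 47.7), total = 207.3.
P(next = R1 | data) = α_{R1}/Σα = 0.6980.

0.6980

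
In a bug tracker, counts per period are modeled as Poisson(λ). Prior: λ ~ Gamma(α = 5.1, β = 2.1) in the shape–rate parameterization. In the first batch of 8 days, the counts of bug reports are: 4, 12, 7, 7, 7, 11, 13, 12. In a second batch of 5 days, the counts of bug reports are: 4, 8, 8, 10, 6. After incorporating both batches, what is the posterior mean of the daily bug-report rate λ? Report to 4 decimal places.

7.5563

With a Gamma(shape α, rate β) prior, the Poisson likelihood is conjugate: the posterior is Gamma(α + ΣXᵢ, β + n).
Batch 1: sum of counts S = 73 over n = 8 days.
After batch 1: Gamma(α+S, β+n) = Gamma(5.1+73, 2.1+8) = Gamma(78.1, 10.1).
Batch 2: sum of counts S = 36 over n = 5 days.
After batch 2: Gamma(α+S, β+n) = Gamma(78.1+36, 10.1+5) = Gamma(114.1, 15.1).
Posterior mean = α/β = 114.1/15.1 = 7.5563.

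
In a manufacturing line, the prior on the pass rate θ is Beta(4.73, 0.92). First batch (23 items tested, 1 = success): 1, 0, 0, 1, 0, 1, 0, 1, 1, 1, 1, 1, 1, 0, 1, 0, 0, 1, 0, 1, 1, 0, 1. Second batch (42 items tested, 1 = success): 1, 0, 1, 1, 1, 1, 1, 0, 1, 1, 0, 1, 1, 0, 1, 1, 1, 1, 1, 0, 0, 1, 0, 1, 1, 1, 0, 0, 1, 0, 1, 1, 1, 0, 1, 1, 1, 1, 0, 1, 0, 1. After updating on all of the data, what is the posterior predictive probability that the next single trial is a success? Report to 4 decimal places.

The Beta prior is conjugate to a Binomial/Bernoulli likelihood; the update adds successes to α and failures to β.
After batch 1: Beta(4.73+14, 0.92+9) = Beta(18.73, 9.92).
After batch 2: Beta(18.73+29, 9.92+13) = Beta(47.73, 22.92).
For a single future Bernoulli trial, P(success | data) = α/(α+β) = 0.6756.

0.6756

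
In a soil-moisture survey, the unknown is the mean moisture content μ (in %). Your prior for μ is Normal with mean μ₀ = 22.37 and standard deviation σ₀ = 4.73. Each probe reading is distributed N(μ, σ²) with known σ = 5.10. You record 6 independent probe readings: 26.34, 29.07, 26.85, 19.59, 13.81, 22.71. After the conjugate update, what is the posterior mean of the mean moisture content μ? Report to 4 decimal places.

22.9494

For Normal data with known variance σ², a Normal(μ₀, σ₀²) prior on μ is conjugate. Posterior precision = 1/σ₀² + n/σ²; posterior mean is the precision-weighted average of μ₀ and x̄.
Σxᵢ = 26.34 + 29.07 + 26.85 + 19.59 + 13.81 + 22.71 = 138.37, so n·x̄ = 138.37.
σ₀² = 4.73² = 22.3729, σ² = 5.10² = 26.01; σ² + n·σ₀² = 26.01 + 6·22.3729 = 160.2474.
Posterior mean = (μ₀/σ₀² + n·x̄/σ²)/(1/σ₀² + n/σ²) = (σ²·μ₀ + σ₀²·n·x̄)/(σ² + n·σ₀²) = (26.01·22.37 + 22.3729·138.37)/160.2474 = 3677.581873/160.2474 = 22.9494.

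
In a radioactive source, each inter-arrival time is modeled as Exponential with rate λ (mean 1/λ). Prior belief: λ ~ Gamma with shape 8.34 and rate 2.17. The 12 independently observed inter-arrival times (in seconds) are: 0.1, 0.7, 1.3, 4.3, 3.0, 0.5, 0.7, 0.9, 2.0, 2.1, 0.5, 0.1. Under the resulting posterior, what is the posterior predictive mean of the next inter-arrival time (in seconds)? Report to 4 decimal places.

With a Gamma(shape α, rate β) prior on the exponential rate λ, the posterior after n observations with total T = Σxᵢ is Gamma(α+n, β+T).
Sum of observations T = 16.2 seconds; n = 12.
Posterior: Gamma(8.34+12, 2.17+16.2) = Gamma(20.34, 18.37).
The predictive distribution for the next observation is Lomax; its mean is β/(α−1) = 18.37/19.34 = 0.9498.

0.9498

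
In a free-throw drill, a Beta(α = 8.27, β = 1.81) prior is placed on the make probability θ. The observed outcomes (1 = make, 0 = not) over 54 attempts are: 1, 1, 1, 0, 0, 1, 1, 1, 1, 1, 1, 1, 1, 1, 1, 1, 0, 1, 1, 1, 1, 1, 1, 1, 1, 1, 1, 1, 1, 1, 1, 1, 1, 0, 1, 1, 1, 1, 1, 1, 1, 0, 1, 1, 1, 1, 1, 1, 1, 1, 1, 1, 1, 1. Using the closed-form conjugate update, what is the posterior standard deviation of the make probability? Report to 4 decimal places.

The Beta prior is conjugate to a Binomial/Bernoulli likelihood; the update adds successes to α and failures to β.
Posterior: Beta(α+k, β+n−k) = Beta(8.27+49, 1.81+5) = Beta(57.27, 6.81).
Var = αβ/((α+β)²(α+β+1)) = 57.27·6.81/(64.08²·65.08) = 0.00145942; SD = √0.00145942 = 0.0382.

0.0382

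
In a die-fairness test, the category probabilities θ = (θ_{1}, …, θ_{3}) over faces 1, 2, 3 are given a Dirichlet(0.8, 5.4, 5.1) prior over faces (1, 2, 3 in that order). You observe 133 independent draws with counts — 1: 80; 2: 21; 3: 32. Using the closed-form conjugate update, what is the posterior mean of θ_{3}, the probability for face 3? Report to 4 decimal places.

0.2571

The Dirichlet prior is conjugate to the Multinomial likelihood: each posterior αⱼ = prior αⱼ + observed count nⱼ.
Posterior concentration: (80.8, 26.4, 37.1), total = 144.3.
E[θ_{3}|data] = α_{3}/Σα = 37.1/144.3 = 0.2571.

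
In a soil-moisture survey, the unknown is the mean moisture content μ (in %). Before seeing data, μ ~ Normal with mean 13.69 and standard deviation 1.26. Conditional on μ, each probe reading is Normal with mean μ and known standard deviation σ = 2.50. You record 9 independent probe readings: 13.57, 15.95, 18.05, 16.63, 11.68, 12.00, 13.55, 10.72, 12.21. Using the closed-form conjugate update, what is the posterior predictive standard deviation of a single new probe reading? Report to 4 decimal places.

For Normal data with known variance σ², a Normal(μ₀, σ₀²) prior on μ is conjugate. Posterior precision = 1/σ₀² + n/σ²; posterior mean is the precision-weighted average of μ₀ and x̄.
σ₀² = 1.26² = 1.5876, σ² = 2.50² = 6.25; σ² + n·σ₀² = 6.25 + 9·1.5876 = 20.5384.
Posterior precision = 1/σ₀² + n/σ² = 1/1.5876 + 9/6.25 = (σ² + n·σ₀²)/(σ₀²σ²) = 20.5384/(1.5876·6.25); posterior variance σₙ² = σ₀²σ²/(σ² + n·σ₀²) = 1.5876·6.25/20.5384 = 0.483119.
Predictive variance for one new observation = σₙ² + σ² = 1.5876·6.25/20.5384 + 6.25 = σ²·(σ₀² + 20.5384)/20.5384 = 6.25·22.126/20.5384 = 6.733119; SD = √(6.25·22.126/20.5384) = 2.5948.

2.5948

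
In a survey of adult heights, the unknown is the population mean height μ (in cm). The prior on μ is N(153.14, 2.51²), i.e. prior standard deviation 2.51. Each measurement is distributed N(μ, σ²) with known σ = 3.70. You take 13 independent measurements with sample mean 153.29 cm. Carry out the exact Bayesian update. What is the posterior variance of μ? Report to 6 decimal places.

0.902262

For Normal data with known variance σ², a Normal(μ₀, σ₀²) prior on μ is conjugate. Posterior precision = 1/σ₀² + n/σ²; posterior mean is the precision-weighted average of μ₀ and x̄.
σ₀² = 2.51² = 6.3001, σ² = 3.70² = 13.69; σ² + n·σ₀² = 13.69 + 13·6.3001 = 95.5913.
Posterior precision = 1/σ₀² + n/σ² = 1/6.3001 + 13/13.69 = (σ² + n·σ₀²)/(σ₀²σ²) = 95.5913/(6.3001·13.69); posterior variance σₙ² = σ₀²σ²/(σ² + n·σ₀²) = 6.3001·13.69/95.5913 = 0.902262.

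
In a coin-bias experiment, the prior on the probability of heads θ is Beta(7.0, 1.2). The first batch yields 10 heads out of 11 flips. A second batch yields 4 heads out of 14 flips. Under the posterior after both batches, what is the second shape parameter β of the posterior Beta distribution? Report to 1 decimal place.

The Beta prior is conjugate to a Binomial/Bernoulli likelihood; the update adds successes to α and failures to β.
After batch 1: Beta(7.0+10, 1.2+1) = Beta(17.0, 2.2).
After batch 2: Beta(17.0+4, 2.2+10) = Beta(21.0, 12.2).
Posterior β = 12.2.

12.2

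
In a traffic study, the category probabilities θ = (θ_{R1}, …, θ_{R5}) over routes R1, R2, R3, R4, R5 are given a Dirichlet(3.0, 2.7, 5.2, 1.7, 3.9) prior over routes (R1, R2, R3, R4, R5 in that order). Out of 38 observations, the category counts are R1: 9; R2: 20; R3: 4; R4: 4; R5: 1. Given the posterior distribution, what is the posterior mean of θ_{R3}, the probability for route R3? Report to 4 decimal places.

0.1688

The Dirichlet prior is conjugate to the Multinomial likelihood: each posterior αⱼ = prior αⱼ + observed count nⱼ.
Posterior concentration: (12.0, 22.7, 9.2, 5.7, 4.9), total = 54.5.
E[θ_{R3}|data] = α_{R3}/Σα = 9.2/54.5 = 0.1688.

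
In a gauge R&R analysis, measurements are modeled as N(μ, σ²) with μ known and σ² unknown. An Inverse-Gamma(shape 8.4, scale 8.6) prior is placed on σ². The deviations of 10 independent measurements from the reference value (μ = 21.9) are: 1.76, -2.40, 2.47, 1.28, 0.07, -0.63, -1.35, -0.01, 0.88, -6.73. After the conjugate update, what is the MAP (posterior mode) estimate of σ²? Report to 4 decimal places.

2.8503

With known mean μ and an Inverse-Gamma(α, β) prior on σ², the Normal likelihood is conjugate: posterior is Inv-Gamma(α + n/2, β + Σ(xᵢ−μ)²/2).
Σ(xᵢ−μ)² = (1.76)² + (-2.40)² + (2.47)² + (1.28)² + (0.07)² + (-0.63)² + (-1.35)² + (-0.01)² + (0.88)² + (-6.73)² = 64.8886.
Posterior: Inv-Gamma(8.4 + 10/2, 8.6 + 64.8886/2) = Inv-Gamma(13.40, 41.04430).
Mode = β/(α+1) = 41.04430/14.40 = 2.8503.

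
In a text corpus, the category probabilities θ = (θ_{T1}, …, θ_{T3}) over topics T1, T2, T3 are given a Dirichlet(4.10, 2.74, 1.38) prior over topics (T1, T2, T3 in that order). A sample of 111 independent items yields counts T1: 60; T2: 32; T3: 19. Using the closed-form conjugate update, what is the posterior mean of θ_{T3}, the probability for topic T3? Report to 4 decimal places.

The Dirichlet prior is conjugate to the Multinomial likelihood: each posterior αⱼ = prior αⱼ + observed count nⱼ.
Posterior concentration: (64.10, 34.74, 20.38), total = 119.22.
E[θ_{T3}|data] = α_{T3}/Σα = 20.38/119.22 = 0.1709.

0.1709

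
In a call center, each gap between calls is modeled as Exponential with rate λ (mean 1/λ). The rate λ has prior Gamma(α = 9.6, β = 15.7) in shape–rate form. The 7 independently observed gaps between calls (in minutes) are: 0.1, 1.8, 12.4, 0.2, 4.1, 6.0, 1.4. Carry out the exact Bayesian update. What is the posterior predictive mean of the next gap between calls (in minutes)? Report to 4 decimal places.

2.6731

With a Gamma(shape α, rate β) prior on the exponential rate λ, the posterior after n observations with total T = Σxᵢ is Gamma(α+n, β+T).
Sum of observations T = 26.0 minutes; n = 7.
Posterior: Gamma(9.6+7, 15.7+26.0) = Gamma(16.6, 41.7).
The predictive distribution for the next observation is Lomax; its mean is β/(α−1) = 41.7/15.6 = 2.6731.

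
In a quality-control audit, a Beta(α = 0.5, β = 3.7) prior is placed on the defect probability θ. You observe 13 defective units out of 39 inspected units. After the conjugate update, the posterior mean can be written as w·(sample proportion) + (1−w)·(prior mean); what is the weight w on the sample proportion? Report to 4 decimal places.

0.9028

The Beta prior is conjugate to a Binomial/Bernoulli likelihood; the update adds successes to α and failures to β.
Posterior mean = (α₀+k)/(α₀+β₀+n) = [n/(α₀+β₀+n)]·(k/n) + [(α₀+β₀)/(α₀+β₀+n)]·α₀/(α₀+β₀), so only n and the prior enter the weight.
The weight on the data is w = n/(α₀+β₀+n) = 39/(0.5+3.7+39) = 39/43.2 = 0.9028.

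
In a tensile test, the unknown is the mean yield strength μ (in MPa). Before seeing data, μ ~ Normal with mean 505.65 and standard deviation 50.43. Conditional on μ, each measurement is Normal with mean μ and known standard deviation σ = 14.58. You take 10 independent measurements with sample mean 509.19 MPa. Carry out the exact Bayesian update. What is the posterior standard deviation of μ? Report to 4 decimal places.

4.5915

For Normal data with known variance σ², a Normal(μ₀, σ₀²) prior on μ is conjugate. Posterior precision = 1/σ₀² + n/σ²; posterior mean is the precision-weighted average of μ₀ and x̄.
σ₀² = 50.43² = 2543.1849, σ² = 14.58² = 212.5764; σ² + n·σ₀² = 212.5764 + 10·2543.1849 = 25644.4254.
Posterior precision = 1/σ₀² + n/σ² = 1/2543.1849 + 10/212.5764 = (σ² + n·σ₀²)/(σ₀²σ²) = 25644.4254/(2543.1849·212.5764); posterior variance σₙ² = σ₀²σ²/(σ² + n·σ₀²) = 2543.1849·212.5764/25644.4254 = 21.081427.
Posterior SD = √σₙ² = √(2543.1849·212.5764/25644.4254) = 4.5915.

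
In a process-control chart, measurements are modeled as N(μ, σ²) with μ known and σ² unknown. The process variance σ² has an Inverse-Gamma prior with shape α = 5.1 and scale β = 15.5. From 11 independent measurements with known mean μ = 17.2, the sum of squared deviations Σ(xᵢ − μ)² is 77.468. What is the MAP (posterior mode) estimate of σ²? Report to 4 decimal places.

With known mean μ and an Inverse-Gamma(α, β) prior on σ², the Normal likelihood is conjugate: posterior is Inv-Gamma(α + n/2, β + Σ(xᵢ−μ)²/2).
Posterior: Inv-Gamma(5.1 + 11/2, 15.5 + 77.468/2) = Inv-Gamma(10.60, 54.2340).
Mode = β/(α+1) = 54.2340/11.60 = 4.6753.

4.6753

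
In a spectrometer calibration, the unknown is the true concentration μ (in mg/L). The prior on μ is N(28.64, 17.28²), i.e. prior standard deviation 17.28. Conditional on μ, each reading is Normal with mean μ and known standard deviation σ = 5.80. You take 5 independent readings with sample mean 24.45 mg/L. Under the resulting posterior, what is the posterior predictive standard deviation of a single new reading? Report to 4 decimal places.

For Normal data with known variance σ², a Normal(μ₀, σ₀²) prior on μ is conjugate. Posterior precision = 1/σ₀² + n/σ²; posterior mean is the precision-weighted average of μ₀ and x̄.
σ₀² = 17.28² = 298.5984, σ² = 5.80² = 33.64; σ² + n·σ₀² = 33.64 + 5·298.5984 = 1526.632.
Posterior precision = 1/σ₀² + n/σ² = 1/298.5984 + 5/33.64 = (σ² + n·σ₀²)/(σ₀²σ²) = 1526.632/(298.5984·33.64); posterior variance σₙ² = σ₀²σ²/(σ² + n·σ₀²) = 298.5984·33.64/1526.632 = 6.579746.
Predictive variance for one new observation = σₙ² + σ² = 298.5984·33.64/1526.632 + 33.64 = σ²·(σ₀² + 1526.632)/1526.632 = 33.64·1825.2304/1526.632 = 40.219746; SD = √(33.64·1825.2304/1526.632) = 6.3419.

6.3419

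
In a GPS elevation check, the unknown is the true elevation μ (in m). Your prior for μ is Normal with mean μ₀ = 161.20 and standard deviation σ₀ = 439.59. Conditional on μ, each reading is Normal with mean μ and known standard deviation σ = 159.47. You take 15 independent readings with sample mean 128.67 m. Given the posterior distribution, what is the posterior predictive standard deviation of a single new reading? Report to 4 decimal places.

For Normal data with known variance σ², a Normal(μ₀, σ₀²) prior on μ is conjugate. Posterior precision = 1/σ₀² + n/σ²; posterior mean is the precision-weighted average of μ₀ and x̄.
σ₀² = 439.59² = 193239.3681, σ² = 159.47² = 25430.6809; σ² + n·σ₀² = 25430.6809 + 15·193239.3681 = 2924021.2024.
Posterior precision = 1/σ₀² + n/σ² = 1/193239.3681 + 15/25430.6809 = (σ² + n·σ₀²)/(σ₀²σ²) = 2924021.2024/(193239.3681·25430.6809); posterior variance σₙ² = σ₀²σ²/(σ² + n·σ₀²) = 193239.3681·25430.6809/2924021.2024 = 1680.633746.
Predictive variance for one new observation = σₙ² + σ² = 193239.3681·25430.6809/2924021.2024 + 25430.6809 = σ²·(σ₀² + 2924021.2024)/2924021.2024 = 25430.6809·3117260.5705/2924021.2024 = 27111.314646; SD = √(25430.6809·3117260.5705/2924021.2024) = 164.6551.

164.6551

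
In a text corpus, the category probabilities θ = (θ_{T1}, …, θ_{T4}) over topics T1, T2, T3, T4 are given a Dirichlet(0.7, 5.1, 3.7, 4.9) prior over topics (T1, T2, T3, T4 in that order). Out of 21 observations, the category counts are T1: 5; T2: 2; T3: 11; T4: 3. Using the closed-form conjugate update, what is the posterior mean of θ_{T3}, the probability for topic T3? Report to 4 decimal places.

The Dirichlet prior is conjugate to the Multinomial likelihood: each posterior αⱼ = prior αⱼ + observed count nⱼ.
Posterior concentration: (5.7, 7.1, 14.7, 7.9), total = 35.4.
E[θ_{T3}|data] = α_{T3}/Σα = 14.7/35.4 = 0.4153.

0.4153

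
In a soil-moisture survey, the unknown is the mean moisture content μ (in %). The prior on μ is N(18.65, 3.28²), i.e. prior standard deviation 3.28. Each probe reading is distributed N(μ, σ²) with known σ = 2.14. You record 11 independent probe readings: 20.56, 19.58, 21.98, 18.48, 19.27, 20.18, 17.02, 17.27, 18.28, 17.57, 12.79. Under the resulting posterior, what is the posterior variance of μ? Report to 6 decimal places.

0.400817

For Normal data with known variance σ², a Normal(μ₀, σ₀²) prior on μ is conjugate. Posterior precision = 1/σ₀² + n/σ²; posterior mean is the precision-weighted average of μ₀ and x̄.
σ₀² = 3.28² = 10.7584, σ² = 2.14² = 4.5796; σ² + n·σ₀² = 4.5796 + 11·10.7584 = 122.922.
Posterior precision = 1/σ₀² + n/σ² = 1/10.7584 + 11/4.5796 = (σ² + n·σ₀²)/(σ₀²σ²) = 122.922/(10.7584·4.5796); posterior variance σₙ² = σ₀²σ²/(σ² + n·σ₀²) = 10.7584·4.5796/122.922 = 0.400817.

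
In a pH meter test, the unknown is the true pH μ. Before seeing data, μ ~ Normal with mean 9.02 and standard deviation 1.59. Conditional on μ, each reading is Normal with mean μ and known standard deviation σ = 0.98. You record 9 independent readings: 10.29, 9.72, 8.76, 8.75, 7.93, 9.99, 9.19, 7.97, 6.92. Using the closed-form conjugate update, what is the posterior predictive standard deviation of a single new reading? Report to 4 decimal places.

For Normal data with known variance σ², a Normal(μ₀, σ₀²) prior on μ is conjugate. Posterior precision = 1/σ₀² + n/σ²; posterior mean is the precision-weighted average of μ₀ and x̄.
σ₀² = 1.59² = 2.5281, σ² = 0.98² = 0.9604; σ² + n·σ₀² = 0.9604 + 9·2.5281 = 23.7133.
Posterior precision = 1/σ₀² + n/σ² = 1/2.5281 + 9/0.9604 = (σ² + n·σ₀²)/(σ₀²σ²) = 23.7133/(2.5281·0.9604); posterior variance σₙ² = σ₀²σ²/(σ² + n·σ₀²) = 2.5281·0.9604/23.7133 = 0.102389.
Predictive variance for one new observation = σₙ² + σ² = 2.5281·0.9604/23.7133 + 0.9604 = σ²·(σ₀² + 23.7133)/23.7133 = 0.9604·26.2414/23.7133 = 1.062789; SD = √(0.9604·26.2414/23.7133) = 1.0309.

1.0309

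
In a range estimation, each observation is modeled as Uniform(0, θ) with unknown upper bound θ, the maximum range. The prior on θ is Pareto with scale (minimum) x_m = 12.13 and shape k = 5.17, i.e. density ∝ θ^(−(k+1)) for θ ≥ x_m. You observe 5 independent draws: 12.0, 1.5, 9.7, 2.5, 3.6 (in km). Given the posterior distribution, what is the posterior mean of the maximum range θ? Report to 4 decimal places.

13.4528

A Pareto(scale x_m, shape k) prior on the upper bound θ of Uniform(0, θ) is conjugate: posterior is Pareto(max(x_m, max xᵢ), k + n).
Sample maximum = 12.0; prior scale x_m = 12.13 → posterior scale = max = 12.13.
Posterior shape = 5.17 + 5 = 10.17.
E[θ|data] = k·x_m/(k−1) = 10.17·12.13/9.17 = 13.4528.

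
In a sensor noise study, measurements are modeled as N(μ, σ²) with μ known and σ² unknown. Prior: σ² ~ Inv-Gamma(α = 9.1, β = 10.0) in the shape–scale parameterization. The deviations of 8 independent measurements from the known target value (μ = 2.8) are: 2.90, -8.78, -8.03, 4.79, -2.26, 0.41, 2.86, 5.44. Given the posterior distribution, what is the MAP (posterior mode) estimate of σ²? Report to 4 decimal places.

With known mean μ and an Inverse-Gamma(α, β) prior on σ², the Normal likelihood is conjugate: posterior is Inv-Gamma(α + n/2, β + Σ(xᵢ−μ)²/2).
Σ(xᵢ−μ)² = (2.90)² + (-8.78)² + (-8.03)² + (4.79)² + (-2.26)² + (0.41)² + (2.86)² + (5.44)² = 215.9723.
Posterior: Inv-Gamma(9.1 + 8/2, 10.0 + 215.9723/2) = Inv-Gamma(13.10, 117.98615).
Mode = β/(α+1) = 117.98615/14.10 = 8.3678.

8.3678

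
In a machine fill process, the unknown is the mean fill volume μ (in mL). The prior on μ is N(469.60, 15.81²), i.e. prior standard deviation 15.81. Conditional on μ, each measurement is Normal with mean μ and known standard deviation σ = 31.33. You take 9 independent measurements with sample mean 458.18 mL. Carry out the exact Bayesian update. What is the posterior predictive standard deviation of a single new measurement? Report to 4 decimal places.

32.5192

For Normal data with known variance σ², a Normal(μ₀, σ₀²) prior on μ is conjugate. Posterior precision = 1/σ₀² + n/σ²; posterior mean is the precision-weighted average of μ₀ and x̄.
σ₀² = 15.81² = 249.9561, σ² = 31.33² = 981.5689; σ² + n·σ₀² = 981.5689 + 9·249.9561 = 3231.1738.
Posterior precision = 1/σ₀² + n/σ² = 1/249.9561 + 9/981.5689 = (σ² + n·σ₀²)/(σ₀²σ²) = 3231.1738/(249.9561·981.5689); posterior variance σₙ² = σ₀²σ²/(σ² + n·σ₀²) = 249.9561·981.5689/3231.1738 = 75.931890.
Predictive variance for one new observation = σₙ² + σ² = 249.9561·981.5689/3231.1738 + 981.5689 = σ²·(σ₀² + 3231.1738)/3231.1738 = 981.5689·3481.1299/3231.1738 = 1057.500790; SD = √(981.5689·3481.1299/3231.1738) = 32.5192.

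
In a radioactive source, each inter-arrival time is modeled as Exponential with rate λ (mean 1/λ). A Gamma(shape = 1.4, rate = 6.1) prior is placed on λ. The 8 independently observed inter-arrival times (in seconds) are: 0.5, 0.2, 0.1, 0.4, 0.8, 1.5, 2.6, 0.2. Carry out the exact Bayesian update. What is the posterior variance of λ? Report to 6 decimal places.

With a Gamma(shape α, rate β) prior on the exponential rate λ, the posterior after n observations with total T = Σxᵢ is Gamma(α+n, β+T).
Sum of observations T = 6.3 seconds; n = 8.
Posterior: Gamma(1.4+8, 6.1+6.3) = Gamma(9.4, 12.4).
Var = α/β² = 0.061134.

0.061134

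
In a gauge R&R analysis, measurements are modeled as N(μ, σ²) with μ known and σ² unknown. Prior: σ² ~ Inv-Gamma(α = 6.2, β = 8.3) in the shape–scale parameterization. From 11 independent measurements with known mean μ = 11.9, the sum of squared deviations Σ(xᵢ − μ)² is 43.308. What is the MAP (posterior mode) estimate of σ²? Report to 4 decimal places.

2.3586

With known mean μ and an Inverse-Gamma(α, β) prior on σ², the Normal likelihood is conjugate: posterior is Inv-Gamma(α + n/2, β + Σ(xᵢ−μ)²/2).
Posterior: Inv-Gamma(6.2 + 11/2, 8.3 + 43.308/2) = Inv-Gamma(11.70, 29.9540).
Mode = β/(α+1) = 29.9540/12.70 = 2.3586.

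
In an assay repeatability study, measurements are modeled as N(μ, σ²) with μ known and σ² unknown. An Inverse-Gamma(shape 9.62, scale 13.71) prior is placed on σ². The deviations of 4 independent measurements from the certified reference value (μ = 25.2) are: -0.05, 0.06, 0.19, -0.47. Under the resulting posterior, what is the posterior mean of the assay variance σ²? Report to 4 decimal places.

1.3033

With known mean μ and an Inverse-Gamma(α, β) prior on σ², the Normal likelihood is conjugate: posterior is Inv-Gamma(α + n/2, β + Σ(xᵢ−μ)²/2).
Σ(xᵢ−μ)² = (-0.05)² + (0.06)² + (0.19)² + (-0.47)² = 0.2631.
Posterior: Inv-Gamma(9.62 + 4/2, 13.71 + 0.2631/2) = Inv-Gamma(11.62, 13.84155).
E[σ²|data] = β/(α−1) = 13.84155/10.62 = 1.3033.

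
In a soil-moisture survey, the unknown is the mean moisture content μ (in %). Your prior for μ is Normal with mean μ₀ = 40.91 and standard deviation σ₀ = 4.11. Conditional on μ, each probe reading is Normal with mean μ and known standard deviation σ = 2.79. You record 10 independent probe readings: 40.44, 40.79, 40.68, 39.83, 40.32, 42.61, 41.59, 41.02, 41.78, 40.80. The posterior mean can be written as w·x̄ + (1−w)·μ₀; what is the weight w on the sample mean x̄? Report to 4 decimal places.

0.9559

For Normal data with known variance σ², a Normal(μ₀, σ₀²) prior on μ is conjugate. Posterior precision = 1/σ₀² + n/σ²; posterior mean is the precision-weighted average of μ₀ and x̄.
σ₀² = 4.11² = 16.8921, σ² = 2.79² = 7.7841. Prior precision 1/σ₀² = 1/16.8921; data precision n/σ² = 10/7.7841.
w = (n/σ²)/(1/σ₀² + n/σ²) = n·σ₀²/(σ² + n·σ₀²) = 10·16.8921/(7.7841 + 10·16.8921) = 168.921/176.7051 = 0.9559.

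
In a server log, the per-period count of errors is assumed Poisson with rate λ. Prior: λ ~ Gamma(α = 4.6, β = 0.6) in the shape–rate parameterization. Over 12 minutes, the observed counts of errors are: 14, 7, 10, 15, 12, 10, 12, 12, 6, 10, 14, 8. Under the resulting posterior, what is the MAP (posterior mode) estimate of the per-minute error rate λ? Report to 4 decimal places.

With a Gamma(shape α, rate β) prior, the Poisson likelihood is conjugate: the posterior is Gamma(α + ΣXᵢ, β + n).
Sum of counts S = 130 over n = 12 minutes.
Posterior: Gamma(α+S, β+n) = Gamma(4.6+130, 0.6+12) = Gamma(134.6, 12.6).
Mode of Gamma(α,β) for α≥1 is (α−1)/β = 133.6/12.6 = 10.6032.

10.6032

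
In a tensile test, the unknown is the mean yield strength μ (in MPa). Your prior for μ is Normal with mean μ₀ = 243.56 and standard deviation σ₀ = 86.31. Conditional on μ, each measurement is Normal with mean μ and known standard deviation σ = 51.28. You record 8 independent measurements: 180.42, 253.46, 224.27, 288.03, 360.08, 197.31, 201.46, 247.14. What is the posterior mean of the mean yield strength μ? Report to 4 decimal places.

244.0018

For Normal data with known variance σ², a Normal(μ₀, σ₀²) prior on μ is conjugate. Posterior precision = 1/σ₀² + n/σ²; posterior mean is the precision-weighted average of μ₀ and x̄.
Σxᵢ = 180.42 + 253.46 + 224.27 + 288.03 + 360.08 + 197.31 + 201.46 + 247.14 = 1952.17, so n·x̄ = 1952.17.
σ₀² = 86.31² = 7449.4161, σ² = 51.28² = 2629.6384; σ² + n·σ₀² = 2629.6384 + 8·7449.4161 = 62224.9672.
Posterior mean = (μ₀/σ₀² + n·x̄/σ²)/(1/σ₀² + n/σ²) = (σ²·μ₀ + σ₀²·n·x̄)/(σ² + n·σ₀²) = (2629.6384·243.56 + 7449.4161·1952.17)/62224.9672 = 15183001.356641/62224.9672 = 244.0018.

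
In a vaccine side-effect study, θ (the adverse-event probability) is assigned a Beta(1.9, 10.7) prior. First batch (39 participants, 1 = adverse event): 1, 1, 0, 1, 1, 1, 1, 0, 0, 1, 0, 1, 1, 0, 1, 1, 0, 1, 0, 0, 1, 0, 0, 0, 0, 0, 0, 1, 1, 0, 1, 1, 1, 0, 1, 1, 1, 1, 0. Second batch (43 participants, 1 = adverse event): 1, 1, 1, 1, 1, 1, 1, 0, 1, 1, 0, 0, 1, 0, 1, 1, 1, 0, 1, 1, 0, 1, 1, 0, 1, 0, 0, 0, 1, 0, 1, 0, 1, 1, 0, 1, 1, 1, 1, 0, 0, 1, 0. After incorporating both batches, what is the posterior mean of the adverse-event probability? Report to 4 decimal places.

The Beta prior is conjugate to a Binomial/Bernoulli likelihood; the update adds successes to α and failures to β.
After batch 1: Beta(1.9+22, 10.7+17) = Beta(23.9, 27.7).
After batch 2: Beta(23.9+27, 27.7+16) = Beta(50.9, 43.7).
Posterior mean = α/(α+β) = 50.9/94.6 = 0.5381.

0.5381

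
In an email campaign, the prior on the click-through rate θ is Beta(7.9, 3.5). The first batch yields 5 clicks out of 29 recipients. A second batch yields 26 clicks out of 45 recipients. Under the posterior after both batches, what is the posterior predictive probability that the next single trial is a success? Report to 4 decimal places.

The Beta prior is conjugate to a Binomial/Bernoulli likelihood; the update adds successes to α and failures to β.
After batch 1: Beta(7.9+5, 3.5+24) = Beta(12.9, 27.5).
After batch 2: Beta(12.9+26, 27.5+19) = Beta(38.9, 46.5).
For a single future Bernoulli trial, P(success | data) = α/(α+β) = 0.4555.

0.4555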